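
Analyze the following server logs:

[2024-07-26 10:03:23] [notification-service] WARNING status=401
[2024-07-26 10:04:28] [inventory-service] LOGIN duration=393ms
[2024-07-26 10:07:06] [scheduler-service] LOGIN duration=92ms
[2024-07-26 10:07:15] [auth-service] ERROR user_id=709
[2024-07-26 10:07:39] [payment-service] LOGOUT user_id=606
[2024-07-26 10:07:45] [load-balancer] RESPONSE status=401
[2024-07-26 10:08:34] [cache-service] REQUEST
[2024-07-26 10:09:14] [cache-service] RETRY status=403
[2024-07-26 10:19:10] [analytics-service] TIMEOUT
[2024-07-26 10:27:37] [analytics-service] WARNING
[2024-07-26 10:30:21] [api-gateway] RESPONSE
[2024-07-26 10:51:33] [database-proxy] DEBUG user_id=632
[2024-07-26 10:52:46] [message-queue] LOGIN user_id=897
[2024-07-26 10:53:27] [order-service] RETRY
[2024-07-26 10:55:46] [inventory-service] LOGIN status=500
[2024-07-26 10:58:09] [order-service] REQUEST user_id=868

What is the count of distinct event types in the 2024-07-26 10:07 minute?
4

To count unique event types:

1. Filter events in the minute starting at 2024-07-26 10:07
2. Extract event types from matching entries
3. Count unique types: 4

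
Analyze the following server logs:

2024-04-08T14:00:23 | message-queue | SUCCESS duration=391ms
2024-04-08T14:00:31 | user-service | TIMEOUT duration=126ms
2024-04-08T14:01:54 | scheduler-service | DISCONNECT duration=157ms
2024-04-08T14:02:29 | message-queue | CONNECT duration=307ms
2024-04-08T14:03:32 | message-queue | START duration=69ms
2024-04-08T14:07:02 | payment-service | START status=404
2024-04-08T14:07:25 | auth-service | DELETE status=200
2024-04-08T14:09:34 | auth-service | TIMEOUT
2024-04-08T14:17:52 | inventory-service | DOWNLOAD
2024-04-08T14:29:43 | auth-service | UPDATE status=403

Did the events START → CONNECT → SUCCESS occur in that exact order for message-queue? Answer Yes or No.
No

To verify sequence order:

1. Find all events in sequence START → CONNECT → SUCCESS for message-queue
2. Extract their timestamps
3. Check if timestamps are in ascending order
4. Result: No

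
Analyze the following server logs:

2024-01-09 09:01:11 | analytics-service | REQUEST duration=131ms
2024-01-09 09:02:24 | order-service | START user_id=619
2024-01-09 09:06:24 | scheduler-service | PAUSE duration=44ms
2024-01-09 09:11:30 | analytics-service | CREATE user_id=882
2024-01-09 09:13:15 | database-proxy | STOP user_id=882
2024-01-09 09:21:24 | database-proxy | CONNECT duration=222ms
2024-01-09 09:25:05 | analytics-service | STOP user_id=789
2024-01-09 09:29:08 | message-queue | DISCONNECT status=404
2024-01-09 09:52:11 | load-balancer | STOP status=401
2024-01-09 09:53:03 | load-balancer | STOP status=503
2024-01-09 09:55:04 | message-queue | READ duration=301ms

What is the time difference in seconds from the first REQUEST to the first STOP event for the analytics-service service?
1434

To find the time between events:

1. Locate the first REQUEST event for analytics-service: 2024-01-09 09:01:11
2. Locate the first STOP event for analytics-service: 2024-01-09 09:25:05
3. Calculate the difference: 2024-01-09 09:25:05 - 2024-01-09 09:01:11 = 1434 seconds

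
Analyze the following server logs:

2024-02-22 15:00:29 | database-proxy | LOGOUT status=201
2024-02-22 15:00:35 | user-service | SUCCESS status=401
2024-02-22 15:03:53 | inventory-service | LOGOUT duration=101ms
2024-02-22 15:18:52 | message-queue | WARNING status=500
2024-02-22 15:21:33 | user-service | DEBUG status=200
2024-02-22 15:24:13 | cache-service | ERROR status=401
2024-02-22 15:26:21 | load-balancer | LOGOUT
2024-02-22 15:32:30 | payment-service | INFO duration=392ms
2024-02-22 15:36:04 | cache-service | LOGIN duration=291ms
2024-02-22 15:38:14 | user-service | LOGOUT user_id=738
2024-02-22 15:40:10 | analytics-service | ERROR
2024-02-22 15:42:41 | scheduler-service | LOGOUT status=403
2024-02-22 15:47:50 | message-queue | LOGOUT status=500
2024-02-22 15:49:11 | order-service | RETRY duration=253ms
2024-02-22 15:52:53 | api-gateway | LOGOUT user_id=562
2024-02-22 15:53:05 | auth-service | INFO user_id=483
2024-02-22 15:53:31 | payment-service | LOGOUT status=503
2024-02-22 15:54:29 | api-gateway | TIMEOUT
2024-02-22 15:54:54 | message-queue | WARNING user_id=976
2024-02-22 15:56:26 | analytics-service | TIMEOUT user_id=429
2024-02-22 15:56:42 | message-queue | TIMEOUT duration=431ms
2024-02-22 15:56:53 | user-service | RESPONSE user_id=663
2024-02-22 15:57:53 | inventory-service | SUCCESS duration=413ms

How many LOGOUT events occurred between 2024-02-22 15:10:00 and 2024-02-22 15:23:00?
0

To count events in the time window:

1. Window boundaries: 2024-02-22 15:10:00 to 2024-02-22 15:23:00
2. Filter for LOGOUT events within this window
3. Count matching events: 0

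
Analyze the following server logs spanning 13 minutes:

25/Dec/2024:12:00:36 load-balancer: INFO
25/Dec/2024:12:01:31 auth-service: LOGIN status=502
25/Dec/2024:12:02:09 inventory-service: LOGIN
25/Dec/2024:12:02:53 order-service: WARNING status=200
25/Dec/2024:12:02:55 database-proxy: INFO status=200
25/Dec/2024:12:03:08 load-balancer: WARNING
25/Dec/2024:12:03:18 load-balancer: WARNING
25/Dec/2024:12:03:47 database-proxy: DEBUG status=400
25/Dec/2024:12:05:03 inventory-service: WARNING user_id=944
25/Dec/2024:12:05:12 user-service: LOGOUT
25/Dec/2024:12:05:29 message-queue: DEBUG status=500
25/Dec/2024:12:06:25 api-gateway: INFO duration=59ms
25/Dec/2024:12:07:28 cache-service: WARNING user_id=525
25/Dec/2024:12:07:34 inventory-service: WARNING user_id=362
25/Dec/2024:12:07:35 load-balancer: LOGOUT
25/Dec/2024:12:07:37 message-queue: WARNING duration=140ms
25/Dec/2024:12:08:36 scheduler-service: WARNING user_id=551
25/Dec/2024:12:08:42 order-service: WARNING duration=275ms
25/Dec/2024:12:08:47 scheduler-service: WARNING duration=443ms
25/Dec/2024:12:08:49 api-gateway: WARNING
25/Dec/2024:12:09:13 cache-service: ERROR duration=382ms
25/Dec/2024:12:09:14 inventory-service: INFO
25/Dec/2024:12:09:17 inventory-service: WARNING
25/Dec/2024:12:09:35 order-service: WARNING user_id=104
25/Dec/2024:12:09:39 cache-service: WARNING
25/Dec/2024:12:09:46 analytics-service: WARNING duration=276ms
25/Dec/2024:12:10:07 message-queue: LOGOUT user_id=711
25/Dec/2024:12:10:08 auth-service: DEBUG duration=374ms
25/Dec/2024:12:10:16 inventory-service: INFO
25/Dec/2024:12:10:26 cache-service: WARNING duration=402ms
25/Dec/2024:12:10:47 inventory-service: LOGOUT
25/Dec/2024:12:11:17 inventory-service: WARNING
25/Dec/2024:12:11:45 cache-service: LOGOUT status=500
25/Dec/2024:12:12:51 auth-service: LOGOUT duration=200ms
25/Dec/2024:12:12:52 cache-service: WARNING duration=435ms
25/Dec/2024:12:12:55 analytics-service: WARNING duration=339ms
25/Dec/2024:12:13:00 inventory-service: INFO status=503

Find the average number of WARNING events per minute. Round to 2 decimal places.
1.46

To calculate the rate:

1. Count total WARNING events: 19
2. Total time period: 13 minutes
3. Rate = 19 / 13 = 1.46 events per minute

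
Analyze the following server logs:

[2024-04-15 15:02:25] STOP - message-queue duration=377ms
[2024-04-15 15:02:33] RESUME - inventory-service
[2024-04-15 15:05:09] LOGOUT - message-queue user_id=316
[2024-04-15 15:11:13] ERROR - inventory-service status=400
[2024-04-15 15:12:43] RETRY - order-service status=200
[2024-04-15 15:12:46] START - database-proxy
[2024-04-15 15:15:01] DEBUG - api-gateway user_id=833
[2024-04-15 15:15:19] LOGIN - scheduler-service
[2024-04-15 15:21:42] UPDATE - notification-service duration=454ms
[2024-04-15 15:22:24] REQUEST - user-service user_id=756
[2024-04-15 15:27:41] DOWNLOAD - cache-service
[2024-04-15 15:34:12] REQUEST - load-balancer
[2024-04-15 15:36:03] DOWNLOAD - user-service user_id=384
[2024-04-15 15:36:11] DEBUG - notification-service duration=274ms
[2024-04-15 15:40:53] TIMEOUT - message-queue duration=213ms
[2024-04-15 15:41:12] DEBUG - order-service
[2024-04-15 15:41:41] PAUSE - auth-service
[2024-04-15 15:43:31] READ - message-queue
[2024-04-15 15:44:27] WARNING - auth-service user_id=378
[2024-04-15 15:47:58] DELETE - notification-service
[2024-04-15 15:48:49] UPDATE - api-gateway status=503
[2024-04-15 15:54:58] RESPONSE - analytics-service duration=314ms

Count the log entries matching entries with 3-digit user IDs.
5

To find matching entries:

1. Pattern to match: entries with 3-digit user IDs
2. Scan each log entry for the pattern
3. Count matches: 5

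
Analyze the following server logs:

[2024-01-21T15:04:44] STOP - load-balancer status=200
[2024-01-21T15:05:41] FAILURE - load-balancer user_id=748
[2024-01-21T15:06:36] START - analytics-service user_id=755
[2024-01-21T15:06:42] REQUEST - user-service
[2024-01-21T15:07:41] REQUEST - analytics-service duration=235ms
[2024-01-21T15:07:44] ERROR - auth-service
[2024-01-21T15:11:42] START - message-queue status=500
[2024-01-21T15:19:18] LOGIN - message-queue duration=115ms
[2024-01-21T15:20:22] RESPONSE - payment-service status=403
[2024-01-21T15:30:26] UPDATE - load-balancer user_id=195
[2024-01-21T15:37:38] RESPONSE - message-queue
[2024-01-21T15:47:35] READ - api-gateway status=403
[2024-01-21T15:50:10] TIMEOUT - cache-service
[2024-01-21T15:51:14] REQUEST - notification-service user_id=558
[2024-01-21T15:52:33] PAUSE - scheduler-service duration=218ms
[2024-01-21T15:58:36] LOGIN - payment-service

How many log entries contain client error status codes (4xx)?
2

To find matching entries:

1. Pattern to match: client error status codes (4xx)
2. Scan each log entry for the pattern
3. Count matches: 2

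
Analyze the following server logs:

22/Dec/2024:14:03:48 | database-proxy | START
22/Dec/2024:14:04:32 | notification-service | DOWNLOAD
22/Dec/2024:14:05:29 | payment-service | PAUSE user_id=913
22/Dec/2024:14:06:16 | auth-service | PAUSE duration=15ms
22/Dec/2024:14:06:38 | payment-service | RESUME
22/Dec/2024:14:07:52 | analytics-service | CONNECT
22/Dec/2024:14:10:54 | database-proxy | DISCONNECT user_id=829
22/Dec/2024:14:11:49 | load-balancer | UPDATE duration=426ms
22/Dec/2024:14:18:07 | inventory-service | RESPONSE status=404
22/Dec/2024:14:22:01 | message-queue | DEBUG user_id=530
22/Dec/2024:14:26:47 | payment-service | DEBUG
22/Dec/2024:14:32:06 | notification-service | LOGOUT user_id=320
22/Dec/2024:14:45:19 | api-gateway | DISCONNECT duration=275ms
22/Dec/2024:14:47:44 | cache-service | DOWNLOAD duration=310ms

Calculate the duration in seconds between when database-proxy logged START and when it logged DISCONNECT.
426

To find the time between events:

1. Locate the first START event for database-proxy: 22/Dec/2024:14:03:48
2. Locate the first DISCONNECT event for database-proxy: 22/Dec/2024:14:10:54
3. Calculate the difference: 22/Dec/2024:14:10:54 - 22/Dec/2024:14:03:48 = 426 seconds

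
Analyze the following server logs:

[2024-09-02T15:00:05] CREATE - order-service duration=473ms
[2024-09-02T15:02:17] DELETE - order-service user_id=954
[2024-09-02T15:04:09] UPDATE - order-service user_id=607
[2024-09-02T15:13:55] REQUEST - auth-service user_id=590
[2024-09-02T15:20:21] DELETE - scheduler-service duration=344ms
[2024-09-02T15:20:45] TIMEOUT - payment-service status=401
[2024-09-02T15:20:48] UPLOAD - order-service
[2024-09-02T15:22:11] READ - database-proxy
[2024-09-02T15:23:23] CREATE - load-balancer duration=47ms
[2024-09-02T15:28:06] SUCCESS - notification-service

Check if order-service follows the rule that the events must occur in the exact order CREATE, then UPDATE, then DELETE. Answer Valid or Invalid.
Invalid

To validate ordering:

1. Required order: CREATE → UPDATE → DELETE
2. Rule: the events must occur in the exact order CREATE, then UPDATE, then DELETE
3. Check actual order of events for order-service
4. Result: Invalid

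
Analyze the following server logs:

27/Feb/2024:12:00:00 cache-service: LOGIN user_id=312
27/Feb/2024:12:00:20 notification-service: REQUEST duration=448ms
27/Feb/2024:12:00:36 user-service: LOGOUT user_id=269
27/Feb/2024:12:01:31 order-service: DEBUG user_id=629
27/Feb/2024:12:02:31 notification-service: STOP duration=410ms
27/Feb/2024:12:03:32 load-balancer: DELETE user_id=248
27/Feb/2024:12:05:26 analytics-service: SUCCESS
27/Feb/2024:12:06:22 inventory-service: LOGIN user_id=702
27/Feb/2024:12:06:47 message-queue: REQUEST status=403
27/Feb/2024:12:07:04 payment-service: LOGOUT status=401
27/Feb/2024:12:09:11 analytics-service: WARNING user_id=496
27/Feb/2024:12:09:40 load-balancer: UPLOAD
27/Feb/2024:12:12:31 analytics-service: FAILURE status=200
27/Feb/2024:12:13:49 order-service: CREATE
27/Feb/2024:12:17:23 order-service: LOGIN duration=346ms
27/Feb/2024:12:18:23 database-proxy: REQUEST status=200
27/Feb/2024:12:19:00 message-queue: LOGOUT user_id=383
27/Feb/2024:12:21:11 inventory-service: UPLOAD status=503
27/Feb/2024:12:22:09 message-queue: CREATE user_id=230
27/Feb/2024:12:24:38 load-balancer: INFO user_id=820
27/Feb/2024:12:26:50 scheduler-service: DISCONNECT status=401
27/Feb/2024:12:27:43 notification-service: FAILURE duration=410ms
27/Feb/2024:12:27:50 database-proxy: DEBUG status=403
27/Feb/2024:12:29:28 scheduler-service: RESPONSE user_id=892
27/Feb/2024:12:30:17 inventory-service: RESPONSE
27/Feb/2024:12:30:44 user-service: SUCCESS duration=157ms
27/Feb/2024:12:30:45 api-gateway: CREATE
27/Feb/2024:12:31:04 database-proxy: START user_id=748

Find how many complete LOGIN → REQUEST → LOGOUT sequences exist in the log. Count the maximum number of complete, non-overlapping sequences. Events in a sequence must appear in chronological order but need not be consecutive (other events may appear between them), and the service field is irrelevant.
3

To count sequences:

1. Look for pattern: LOGIN → REQUEST → LOGOUT
2. Greedily scan the log in chronological order, matching each sequence element in turn (ignoring service)
3. Each time the full pattern completes, increment the count and restart matching from the next event
4. Complete non-overlapping sequences found: 3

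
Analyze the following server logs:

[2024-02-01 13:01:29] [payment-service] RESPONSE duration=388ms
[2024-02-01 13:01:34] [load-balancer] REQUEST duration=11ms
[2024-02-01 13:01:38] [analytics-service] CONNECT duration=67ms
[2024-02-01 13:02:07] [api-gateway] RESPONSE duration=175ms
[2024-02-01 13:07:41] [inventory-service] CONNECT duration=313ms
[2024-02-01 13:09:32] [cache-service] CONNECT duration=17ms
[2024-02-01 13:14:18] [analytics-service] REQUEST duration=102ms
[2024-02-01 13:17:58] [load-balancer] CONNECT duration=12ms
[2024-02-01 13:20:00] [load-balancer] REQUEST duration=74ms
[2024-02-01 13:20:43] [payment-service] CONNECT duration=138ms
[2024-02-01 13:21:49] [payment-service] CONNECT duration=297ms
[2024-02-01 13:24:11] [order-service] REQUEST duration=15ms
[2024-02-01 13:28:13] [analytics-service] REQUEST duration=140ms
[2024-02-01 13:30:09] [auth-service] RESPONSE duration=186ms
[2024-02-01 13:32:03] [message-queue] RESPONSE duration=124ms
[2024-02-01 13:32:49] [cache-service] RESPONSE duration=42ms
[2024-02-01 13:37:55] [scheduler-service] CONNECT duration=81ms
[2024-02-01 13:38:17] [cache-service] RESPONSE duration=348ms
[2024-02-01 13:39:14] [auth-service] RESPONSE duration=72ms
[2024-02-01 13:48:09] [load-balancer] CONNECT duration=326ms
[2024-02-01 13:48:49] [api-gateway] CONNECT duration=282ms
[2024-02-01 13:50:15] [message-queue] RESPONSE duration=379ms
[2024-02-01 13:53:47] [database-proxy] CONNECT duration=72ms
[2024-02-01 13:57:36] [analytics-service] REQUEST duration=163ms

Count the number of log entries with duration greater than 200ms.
7

To count timeouts:

1. Threshold: 200ms
2. Extract duration from each log entry
3. Count entries where duration > 200
4. Timeout count: 7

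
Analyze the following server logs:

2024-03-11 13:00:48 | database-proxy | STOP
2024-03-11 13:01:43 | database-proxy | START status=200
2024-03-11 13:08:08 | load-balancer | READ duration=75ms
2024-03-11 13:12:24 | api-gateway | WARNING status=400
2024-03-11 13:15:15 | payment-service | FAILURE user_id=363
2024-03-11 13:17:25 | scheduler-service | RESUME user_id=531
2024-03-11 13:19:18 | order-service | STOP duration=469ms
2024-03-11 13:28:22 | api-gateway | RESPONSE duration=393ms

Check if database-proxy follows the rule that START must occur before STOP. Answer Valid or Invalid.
Invalid

To validate ordering:

1. Required order: START → STOP
2. Rule: START must occur before STOP
3. Check actual order of events for database-proxy
4. Result: Invalid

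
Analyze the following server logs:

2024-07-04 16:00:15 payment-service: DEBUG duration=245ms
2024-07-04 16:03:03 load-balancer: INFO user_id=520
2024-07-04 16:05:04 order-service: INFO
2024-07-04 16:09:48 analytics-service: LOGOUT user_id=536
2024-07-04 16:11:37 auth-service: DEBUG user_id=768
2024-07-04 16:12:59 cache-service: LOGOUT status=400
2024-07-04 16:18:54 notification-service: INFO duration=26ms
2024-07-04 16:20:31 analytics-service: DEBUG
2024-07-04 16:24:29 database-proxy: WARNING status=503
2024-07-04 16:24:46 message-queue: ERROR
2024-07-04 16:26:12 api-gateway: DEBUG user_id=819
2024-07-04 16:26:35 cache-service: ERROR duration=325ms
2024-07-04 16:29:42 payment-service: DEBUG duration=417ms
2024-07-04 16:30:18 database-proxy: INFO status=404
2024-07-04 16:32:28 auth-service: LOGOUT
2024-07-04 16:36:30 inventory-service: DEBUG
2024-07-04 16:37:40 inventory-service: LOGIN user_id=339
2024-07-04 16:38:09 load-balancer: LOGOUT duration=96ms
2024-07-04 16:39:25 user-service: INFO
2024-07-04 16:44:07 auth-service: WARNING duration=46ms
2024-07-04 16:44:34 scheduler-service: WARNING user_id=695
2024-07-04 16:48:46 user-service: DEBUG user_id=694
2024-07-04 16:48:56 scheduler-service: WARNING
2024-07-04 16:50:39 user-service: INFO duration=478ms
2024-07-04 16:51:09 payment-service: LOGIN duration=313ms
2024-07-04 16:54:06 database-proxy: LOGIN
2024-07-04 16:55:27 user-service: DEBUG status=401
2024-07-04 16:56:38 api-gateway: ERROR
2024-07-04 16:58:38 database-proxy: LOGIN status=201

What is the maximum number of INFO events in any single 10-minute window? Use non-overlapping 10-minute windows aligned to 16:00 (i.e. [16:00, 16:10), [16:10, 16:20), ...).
2

To find the burst window:

1. Divide the log period into non-overlapping 10-minute windows starting at 16:00
2. Count INFO events in each window
3. Find the window with maximum count
4. Maximum events in a window: 2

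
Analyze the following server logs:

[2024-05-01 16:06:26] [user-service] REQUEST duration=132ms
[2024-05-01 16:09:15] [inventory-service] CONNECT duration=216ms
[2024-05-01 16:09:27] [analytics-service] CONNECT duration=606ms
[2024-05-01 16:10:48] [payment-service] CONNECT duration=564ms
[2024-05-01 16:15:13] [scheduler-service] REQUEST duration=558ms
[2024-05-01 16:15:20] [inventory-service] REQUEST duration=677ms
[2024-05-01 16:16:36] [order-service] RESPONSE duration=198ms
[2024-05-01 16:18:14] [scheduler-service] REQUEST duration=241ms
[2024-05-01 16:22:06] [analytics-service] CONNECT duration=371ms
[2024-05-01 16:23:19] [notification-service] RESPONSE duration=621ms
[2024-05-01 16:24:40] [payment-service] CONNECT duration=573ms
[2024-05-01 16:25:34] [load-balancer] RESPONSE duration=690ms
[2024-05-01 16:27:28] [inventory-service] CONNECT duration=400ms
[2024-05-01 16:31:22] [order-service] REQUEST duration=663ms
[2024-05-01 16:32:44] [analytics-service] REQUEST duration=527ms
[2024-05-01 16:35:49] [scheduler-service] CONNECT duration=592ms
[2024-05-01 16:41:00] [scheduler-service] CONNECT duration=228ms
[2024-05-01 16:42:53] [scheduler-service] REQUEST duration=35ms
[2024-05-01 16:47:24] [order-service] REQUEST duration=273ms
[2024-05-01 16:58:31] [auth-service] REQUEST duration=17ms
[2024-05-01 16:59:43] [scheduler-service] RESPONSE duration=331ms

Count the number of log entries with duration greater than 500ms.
10

To count timeouts:

1. Threshold: 500ms
2. Extract duration from each log entry
3. Count entries where duration > 500
4. Timeout count: 10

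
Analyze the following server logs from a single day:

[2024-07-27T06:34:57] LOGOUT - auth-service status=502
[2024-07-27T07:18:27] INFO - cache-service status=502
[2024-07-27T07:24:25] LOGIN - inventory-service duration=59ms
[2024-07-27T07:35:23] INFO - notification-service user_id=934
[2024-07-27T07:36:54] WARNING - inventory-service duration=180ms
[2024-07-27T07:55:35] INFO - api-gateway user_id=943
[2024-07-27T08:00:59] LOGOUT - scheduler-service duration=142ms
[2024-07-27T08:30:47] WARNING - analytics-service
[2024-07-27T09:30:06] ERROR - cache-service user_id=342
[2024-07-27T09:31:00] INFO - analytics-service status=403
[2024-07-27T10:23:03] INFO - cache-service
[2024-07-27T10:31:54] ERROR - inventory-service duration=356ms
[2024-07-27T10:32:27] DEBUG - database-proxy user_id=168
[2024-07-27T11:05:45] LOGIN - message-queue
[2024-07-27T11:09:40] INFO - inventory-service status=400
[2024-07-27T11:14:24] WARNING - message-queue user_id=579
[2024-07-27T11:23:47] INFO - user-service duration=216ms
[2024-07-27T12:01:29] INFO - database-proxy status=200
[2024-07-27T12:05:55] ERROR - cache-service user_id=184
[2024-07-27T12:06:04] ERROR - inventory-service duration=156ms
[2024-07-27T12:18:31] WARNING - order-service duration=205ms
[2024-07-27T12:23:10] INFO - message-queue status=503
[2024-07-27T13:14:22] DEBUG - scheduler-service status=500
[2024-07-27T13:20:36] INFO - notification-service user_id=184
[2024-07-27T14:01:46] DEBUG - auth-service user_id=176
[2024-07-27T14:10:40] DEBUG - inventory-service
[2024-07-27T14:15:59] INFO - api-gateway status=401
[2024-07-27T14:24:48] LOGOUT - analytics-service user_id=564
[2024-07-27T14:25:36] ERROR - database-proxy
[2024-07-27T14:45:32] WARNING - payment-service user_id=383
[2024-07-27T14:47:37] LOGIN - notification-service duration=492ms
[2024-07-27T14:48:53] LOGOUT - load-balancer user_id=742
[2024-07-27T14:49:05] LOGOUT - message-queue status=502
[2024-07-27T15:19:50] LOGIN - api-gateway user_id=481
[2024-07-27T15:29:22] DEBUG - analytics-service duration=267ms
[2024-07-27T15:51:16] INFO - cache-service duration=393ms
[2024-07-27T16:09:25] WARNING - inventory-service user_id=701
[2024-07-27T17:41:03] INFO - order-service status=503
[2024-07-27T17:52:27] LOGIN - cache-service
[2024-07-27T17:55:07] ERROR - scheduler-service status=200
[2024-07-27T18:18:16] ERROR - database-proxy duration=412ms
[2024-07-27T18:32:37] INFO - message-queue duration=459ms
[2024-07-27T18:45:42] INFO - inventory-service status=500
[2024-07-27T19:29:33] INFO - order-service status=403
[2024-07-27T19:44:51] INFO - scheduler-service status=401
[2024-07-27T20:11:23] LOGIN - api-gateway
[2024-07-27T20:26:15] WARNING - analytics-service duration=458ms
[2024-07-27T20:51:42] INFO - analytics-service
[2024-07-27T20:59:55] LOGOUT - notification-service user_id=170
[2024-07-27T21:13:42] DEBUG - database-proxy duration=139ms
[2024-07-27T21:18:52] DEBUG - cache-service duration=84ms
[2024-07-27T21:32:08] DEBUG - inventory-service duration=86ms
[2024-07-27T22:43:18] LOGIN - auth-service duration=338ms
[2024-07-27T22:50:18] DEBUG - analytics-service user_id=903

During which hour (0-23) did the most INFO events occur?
7

To find the peak hour:

1. Group all INFO events by hour
2. Count events in each hour
3. Find hour with maximum count
4. Peak hour: 7 (with 3 events)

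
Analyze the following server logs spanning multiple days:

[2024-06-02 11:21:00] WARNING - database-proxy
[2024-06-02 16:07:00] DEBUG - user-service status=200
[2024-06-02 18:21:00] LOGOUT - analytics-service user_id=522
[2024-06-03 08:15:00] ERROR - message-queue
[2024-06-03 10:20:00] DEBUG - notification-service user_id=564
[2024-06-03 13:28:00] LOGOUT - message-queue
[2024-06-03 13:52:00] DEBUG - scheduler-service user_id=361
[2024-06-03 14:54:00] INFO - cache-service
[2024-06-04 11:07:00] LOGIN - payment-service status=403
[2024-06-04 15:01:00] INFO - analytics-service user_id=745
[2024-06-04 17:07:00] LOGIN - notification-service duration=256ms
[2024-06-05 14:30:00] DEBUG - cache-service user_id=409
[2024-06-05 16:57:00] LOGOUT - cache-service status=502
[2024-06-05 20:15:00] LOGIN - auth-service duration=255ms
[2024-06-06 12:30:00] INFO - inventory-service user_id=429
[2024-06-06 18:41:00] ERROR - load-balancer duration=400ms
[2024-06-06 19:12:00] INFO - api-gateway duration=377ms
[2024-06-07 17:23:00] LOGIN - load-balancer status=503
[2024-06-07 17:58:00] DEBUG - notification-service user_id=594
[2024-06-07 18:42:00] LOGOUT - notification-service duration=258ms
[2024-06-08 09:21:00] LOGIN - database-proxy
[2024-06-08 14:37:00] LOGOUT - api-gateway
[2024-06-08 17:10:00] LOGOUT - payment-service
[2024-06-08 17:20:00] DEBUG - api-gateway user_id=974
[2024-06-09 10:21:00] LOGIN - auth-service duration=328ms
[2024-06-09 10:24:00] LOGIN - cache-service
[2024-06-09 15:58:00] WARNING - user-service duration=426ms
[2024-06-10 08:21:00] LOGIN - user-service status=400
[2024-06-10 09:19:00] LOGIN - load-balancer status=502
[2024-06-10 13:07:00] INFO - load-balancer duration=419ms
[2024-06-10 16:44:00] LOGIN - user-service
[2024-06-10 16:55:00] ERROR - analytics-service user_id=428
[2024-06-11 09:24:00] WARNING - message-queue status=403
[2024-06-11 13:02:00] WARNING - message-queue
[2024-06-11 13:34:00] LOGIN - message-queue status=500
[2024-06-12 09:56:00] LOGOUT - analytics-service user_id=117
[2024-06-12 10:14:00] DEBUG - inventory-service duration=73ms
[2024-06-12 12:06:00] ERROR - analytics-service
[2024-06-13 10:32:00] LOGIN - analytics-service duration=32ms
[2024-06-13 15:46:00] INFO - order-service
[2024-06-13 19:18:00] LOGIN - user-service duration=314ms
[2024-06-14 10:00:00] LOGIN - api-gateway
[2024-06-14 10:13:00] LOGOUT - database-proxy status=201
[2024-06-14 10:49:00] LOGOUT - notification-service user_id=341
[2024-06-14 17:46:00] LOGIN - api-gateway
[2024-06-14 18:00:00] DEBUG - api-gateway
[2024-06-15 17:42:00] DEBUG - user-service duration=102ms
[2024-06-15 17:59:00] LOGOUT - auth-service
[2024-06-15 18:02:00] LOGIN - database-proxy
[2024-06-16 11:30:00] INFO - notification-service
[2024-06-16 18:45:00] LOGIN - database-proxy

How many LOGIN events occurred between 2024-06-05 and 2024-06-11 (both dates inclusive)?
9

To filter by date range:

1. Date range: 2024-06-05 through 2024-06-11, both dates inclusive
2. Filter for LOGIN events whose date falls in this range
3. Count matching events: 9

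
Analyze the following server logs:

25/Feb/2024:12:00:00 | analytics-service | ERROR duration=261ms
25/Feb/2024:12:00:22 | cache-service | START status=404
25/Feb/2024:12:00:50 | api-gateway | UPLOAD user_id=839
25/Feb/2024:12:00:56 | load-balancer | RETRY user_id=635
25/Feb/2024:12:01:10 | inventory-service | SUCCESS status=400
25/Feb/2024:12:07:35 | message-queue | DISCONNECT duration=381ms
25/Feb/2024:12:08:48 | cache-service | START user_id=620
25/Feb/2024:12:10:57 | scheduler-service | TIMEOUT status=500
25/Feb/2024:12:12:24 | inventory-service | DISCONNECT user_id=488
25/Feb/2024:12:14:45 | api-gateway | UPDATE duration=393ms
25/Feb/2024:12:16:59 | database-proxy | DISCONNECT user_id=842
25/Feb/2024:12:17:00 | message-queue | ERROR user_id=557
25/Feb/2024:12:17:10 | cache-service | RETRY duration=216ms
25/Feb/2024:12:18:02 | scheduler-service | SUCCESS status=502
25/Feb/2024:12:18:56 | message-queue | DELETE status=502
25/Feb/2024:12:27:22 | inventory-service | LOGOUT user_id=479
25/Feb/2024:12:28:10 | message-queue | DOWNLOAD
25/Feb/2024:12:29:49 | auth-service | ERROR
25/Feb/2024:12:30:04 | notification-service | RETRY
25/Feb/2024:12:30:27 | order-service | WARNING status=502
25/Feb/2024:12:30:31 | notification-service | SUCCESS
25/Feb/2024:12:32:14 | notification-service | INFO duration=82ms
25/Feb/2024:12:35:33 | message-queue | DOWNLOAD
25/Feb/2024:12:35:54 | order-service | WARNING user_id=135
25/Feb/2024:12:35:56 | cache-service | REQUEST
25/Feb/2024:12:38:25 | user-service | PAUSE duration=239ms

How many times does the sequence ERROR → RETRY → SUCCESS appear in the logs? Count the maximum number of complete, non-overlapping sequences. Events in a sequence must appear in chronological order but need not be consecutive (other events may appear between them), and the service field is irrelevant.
3

To count sequences:

1. Look for pattern: ERROR → RETRY → SUCCESS
2. Greedily scan the log in chronological order, matching each sequence element in turn (ignoring service)
3. Each time the full pattern completes, increment the count and restart matching from the next event
4. Complete non-overlapping sequences found: 3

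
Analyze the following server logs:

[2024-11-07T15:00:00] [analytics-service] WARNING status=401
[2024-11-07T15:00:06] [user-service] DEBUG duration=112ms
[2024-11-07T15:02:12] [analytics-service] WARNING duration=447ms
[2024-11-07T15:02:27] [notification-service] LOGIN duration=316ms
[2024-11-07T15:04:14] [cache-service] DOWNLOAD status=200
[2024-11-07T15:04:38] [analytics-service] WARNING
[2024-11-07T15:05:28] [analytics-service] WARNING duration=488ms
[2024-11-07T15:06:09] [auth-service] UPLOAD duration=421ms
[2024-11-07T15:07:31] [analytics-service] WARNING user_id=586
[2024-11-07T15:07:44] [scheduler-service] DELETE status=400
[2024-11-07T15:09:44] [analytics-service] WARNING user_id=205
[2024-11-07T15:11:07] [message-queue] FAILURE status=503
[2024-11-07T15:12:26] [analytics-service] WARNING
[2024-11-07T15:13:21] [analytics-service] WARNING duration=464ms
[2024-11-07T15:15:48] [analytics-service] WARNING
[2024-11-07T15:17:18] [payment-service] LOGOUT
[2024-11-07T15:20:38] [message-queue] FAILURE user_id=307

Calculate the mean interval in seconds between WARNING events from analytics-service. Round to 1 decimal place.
118.5

To calculate average interval:

1. Find all WARNING events for analytics-service in order
2. Calculate time gaps between consecutive events
3. Compute mean of gaps: 948 / 8 = 118.5 seconds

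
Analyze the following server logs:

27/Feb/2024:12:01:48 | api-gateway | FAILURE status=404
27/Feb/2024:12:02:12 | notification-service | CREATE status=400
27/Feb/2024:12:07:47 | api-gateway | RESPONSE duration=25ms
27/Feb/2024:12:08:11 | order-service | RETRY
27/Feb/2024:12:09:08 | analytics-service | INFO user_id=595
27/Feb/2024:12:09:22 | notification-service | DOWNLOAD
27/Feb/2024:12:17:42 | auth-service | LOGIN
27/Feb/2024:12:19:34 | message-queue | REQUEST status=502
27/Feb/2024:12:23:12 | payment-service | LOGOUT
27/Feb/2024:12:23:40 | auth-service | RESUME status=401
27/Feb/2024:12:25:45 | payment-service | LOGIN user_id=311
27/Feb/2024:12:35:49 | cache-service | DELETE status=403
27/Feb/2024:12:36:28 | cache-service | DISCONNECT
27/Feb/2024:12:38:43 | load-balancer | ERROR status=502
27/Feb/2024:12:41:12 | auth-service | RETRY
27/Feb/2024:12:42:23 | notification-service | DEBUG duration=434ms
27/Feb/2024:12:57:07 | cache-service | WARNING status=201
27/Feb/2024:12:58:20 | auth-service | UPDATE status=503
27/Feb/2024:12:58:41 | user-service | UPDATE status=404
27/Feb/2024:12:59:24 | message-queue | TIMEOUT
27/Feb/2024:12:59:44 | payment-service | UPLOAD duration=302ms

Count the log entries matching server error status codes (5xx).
3

To find matching entries:

1. Pattern to match: server error status codes (5xx)
2. Scan each log entry for the pattern
3. Count matches: 3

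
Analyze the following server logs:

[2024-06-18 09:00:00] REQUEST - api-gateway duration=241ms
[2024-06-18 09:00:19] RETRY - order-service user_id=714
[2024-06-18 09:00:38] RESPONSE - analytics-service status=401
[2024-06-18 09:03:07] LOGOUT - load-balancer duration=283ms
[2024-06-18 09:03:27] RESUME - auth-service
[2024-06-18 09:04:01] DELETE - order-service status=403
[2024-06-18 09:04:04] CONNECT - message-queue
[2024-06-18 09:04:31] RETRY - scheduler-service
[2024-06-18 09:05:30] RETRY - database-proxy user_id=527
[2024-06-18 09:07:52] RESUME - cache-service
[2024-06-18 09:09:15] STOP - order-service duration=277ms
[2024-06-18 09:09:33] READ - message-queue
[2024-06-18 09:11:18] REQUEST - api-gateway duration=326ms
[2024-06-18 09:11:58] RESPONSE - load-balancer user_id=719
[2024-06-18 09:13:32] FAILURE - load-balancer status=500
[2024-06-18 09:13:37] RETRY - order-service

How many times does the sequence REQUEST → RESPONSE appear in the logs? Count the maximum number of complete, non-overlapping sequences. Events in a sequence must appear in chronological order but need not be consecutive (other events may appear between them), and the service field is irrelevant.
2

To count sequences:

1. Look for pattern: REQUEST → RESPONSE
2. Greedily scan the log in chronological order, matching each sequence element in turn (ignoring service)
3. Each time the full pattern completes, increment the count and restart matching from the next event
4. Complete non-overlapping sequences found: 2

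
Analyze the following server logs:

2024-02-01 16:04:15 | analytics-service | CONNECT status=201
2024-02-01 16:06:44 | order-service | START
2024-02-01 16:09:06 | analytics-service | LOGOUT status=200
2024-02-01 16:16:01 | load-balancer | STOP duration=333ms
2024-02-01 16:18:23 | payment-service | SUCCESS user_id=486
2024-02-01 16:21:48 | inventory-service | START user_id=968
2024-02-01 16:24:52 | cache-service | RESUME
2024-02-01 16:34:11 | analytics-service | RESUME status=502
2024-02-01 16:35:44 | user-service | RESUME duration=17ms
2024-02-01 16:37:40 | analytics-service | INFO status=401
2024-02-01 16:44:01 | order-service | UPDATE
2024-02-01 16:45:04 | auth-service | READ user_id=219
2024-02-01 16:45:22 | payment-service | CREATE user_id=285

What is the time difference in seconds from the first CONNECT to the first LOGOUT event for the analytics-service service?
291

To find the time between events:

1. Locate the first CONNECT event for analytics-service: 2024-02-01 16:04:15
2. Locate the first LOGOUT event for analytics-service: 2024-02-01 16:09:06
3. Calculate the difference: 2024-02-01 16:09:06 - 2024-02-01 16:04:15 = 291 seconds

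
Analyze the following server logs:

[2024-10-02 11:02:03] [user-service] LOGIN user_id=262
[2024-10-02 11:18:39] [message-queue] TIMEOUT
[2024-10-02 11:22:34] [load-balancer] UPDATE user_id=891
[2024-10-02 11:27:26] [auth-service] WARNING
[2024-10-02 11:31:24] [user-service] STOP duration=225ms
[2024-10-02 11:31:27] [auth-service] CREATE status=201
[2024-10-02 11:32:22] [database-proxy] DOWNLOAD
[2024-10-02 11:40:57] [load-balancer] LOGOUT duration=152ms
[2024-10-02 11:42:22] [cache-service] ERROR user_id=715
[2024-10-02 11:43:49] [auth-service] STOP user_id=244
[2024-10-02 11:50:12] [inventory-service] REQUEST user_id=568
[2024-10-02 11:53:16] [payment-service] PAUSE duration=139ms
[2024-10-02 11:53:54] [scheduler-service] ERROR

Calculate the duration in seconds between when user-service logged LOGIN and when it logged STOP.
1761

To find the time between events:

1. Locate the first LOGIN event for user-service: 2024-10-02 11:02:03
2. Locate the first STOP event for user-service: 2024-10-02 11:31:24
3. Calculate the difference: 2024-10-02 11:31:24 - 2024-10-02 11:02:03 = 1761 seconds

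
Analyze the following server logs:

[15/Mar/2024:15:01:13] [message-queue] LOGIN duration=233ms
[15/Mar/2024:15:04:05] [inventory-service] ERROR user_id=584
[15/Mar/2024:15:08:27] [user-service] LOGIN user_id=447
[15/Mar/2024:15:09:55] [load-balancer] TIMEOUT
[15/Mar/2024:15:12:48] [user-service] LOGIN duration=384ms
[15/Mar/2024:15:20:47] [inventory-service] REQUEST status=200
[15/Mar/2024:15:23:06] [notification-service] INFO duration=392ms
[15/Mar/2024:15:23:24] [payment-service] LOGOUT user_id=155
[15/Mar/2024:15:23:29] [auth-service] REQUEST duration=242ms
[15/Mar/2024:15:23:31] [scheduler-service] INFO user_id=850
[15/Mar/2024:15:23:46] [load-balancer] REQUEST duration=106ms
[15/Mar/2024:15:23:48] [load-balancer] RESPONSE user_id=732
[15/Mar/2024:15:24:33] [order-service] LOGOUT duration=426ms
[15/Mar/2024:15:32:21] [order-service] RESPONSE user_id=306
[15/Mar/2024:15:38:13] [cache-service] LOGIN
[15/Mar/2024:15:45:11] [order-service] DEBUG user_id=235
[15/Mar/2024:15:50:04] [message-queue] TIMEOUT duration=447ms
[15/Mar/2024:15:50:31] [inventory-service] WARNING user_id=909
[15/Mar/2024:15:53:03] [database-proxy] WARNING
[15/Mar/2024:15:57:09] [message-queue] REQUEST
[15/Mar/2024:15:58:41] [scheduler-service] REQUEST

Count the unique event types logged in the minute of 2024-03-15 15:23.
4

To count unique event types:

1. Filter events in the minute starting at 2024-03-15 15:23
2. Extract event types from matching entries
3. Count unique types: 4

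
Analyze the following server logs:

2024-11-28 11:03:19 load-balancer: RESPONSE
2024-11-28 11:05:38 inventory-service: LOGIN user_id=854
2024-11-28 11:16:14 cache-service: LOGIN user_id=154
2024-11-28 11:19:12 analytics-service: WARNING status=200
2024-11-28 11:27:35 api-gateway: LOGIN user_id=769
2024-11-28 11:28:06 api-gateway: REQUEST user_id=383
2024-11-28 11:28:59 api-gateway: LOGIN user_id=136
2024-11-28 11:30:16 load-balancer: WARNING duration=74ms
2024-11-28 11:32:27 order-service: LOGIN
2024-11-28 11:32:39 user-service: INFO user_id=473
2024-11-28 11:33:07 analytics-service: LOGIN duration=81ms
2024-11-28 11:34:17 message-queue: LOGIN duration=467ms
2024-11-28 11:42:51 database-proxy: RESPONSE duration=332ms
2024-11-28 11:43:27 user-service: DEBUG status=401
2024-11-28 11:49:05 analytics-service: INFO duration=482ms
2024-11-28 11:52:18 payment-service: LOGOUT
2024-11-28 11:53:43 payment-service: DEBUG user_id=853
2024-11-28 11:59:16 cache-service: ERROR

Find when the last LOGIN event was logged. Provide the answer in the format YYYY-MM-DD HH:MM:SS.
2024-11-28 11:34:17

To find the last event:

1. Filter for all LOGIN events
2. Sort by timestamp
3. Select the last one
4. Timestamp: 2024-11-28 11:34:17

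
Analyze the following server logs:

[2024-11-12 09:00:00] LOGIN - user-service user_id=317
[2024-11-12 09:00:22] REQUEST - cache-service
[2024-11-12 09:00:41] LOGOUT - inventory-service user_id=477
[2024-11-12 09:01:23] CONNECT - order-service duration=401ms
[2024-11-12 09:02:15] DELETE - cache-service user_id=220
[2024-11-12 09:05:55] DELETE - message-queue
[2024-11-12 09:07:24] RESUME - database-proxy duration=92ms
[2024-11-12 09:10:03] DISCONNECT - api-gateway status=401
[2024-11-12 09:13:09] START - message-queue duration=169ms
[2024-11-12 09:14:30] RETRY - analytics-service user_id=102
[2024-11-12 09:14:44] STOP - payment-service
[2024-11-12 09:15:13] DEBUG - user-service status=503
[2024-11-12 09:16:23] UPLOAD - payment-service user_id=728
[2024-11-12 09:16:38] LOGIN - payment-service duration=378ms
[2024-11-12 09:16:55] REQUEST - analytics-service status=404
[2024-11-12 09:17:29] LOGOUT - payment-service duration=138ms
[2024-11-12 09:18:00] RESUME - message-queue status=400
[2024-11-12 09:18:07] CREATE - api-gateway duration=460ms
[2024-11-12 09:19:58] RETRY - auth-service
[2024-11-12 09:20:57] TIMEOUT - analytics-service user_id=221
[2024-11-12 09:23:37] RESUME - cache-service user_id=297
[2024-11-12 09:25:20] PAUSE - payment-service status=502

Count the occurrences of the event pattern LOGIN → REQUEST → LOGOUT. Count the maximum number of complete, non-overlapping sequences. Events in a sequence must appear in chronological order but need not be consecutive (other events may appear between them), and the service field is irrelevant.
2

To count sequences:

1. Look for pattern: LOGIN → REQUEST → LOGOUT
2. Greedily scan the log in chronological order, matching each sequence element in turn (ignoring service)
3. Each time the full pattern completes, increment the count and restart matching from the next event
4. Complete non-overlapping sequences found: 2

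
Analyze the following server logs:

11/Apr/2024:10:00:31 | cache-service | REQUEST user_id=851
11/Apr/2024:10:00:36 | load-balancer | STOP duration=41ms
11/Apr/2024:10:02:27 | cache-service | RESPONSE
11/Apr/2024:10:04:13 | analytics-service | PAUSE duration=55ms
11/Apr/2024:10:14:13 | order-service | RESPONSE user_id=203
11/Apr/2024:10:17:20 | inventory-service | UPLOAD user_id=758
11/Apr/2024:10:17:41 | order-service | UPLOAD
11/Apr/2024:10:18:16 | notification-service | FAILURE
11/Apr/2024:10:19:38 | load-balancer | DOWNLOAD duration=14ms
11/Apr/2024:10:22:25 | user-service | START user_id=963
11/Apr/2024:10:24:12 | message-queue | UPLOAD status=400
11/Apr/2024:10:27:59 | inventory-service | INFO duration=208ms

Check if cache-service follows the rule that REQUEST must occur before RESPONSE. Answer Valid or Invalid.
Valid

To validate ordering:

1. Required order: REQUEST → RESPONSE
2. Rule: REQUEST must occur before RESPONSE
3. Check actual order of events for cache-service
4. Result: Valid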